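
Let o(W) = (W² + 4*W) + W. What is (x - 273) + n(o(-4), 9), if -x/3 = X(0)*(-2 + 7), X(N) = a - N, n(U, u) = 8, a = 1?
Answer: -280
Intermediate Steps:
o(W) = W² + 5*W
X(N) = 1 - N
x = -15 (x = -3*(1 - 1*0)*(-2 + 7) = -3*(1 + 0)*5 = -3*5 = -15)
(x - 273) + n(o(-4), 9) = (-15 - 273) + 8 = -288 + 8 = -280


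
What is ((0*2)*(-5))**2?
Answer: 0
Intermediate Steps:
((0*2)*(-5))**2 = (0*(-5))**2 = 0**2 = 0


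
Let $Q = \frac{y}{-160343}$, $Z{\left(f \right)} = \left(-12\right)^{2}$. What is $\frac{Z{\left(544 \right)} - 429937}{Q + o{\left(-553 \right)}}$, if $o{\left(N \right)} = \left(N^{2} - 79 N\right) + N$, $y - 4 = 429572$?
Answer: $- \frac{9844899857}{7992876839} \approx -1.2317$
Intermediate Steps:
$y = 429576$ ($y = 4 + 429572 = 429576$)
$o{\left(N \right)} = N^{2} - 78 N$
$Z{\left(f \right)} = 144$
$Q = - \frac{429576}{160343}$ ($Q = \frac{429576}{-160343} = 429576 \left(- \frac{1}{160343}\right) = - \frac{429576}{160343} \approx -2.6791$)
$\frac{Z{\left(544 \right)} - 429937}{Q + o{\left(-553 \right)}} = \frac{144 - 429937}{- \frac{429576}{160343} - 553 \left(-78 - 553\right)} = - \frac{429793}{- \frac{429576}{160343} - -348943} = - \frac{429793}{- \frac{429576}{160343} + 348943} = - \frac{429793}{\frac{55950137873}{160343}} = \left(-429793\right) \frac{160343}{55950137873} = - \frac{9844899857}{7992876839}$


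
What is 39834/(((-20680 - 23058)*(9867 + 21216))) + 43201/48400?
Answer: 9788364685909/10966699915600 ≈ 0.89255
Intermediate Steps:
39834/(((-20680 - 23058)*(9867 + 21216))) + 43201/48400 = 39834/((-43738*31083)) + 43201*(1/48400) = 39834/(-1359508254) + 43201/48400 = 39834*(-1/1359508254) + 43201/48400 = -6639/226584709 + 43201/48400 = 9788364685909/10966699915600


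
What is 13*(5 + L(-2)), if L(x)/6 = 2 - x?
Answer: 377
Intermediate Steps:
L(x) = 12 - 6*x (L(x) = 6*(2 - x) = 12 - 6*x)
13*(5 + L(-2)) = 13*(5 + (12 - 6*(-2))) = 13*(5 + (12 + 12)) = 13*(5 + 24) = 13*29 = 377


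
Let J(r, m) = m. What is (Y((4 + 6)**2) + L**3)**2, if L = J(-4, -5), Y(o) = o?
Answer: 625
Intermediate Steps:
L = -5
(Y((4 + 6)**2) + L**3)**2 = ((4 + 6)**2 + (-5)**3)**2 = (10**2 - 125)**2 = (100 - 125)**2 = (-25)**2 = 625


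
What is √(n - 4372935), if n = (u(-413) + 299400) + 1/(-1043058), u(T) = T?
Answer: I*√4432333170378428130/1043058 ≈ 2018.4*I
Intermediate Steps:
n = 311860782245/1043058 (n = (-413 + 299400) + 1/(-1043058) = 298987 - 1/1043058 = 311860782245/1043058 ≈ 2.9899e+5)
√(n - 4372935) = √(311860782245/1043058 - 4372935) = √(-4249364052985/1043058) = I*√4432333170378428130/1043058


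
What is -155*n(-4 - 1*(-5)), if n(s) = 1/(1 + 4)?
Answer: -31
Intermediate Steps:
n(s) = ⅕ (n(s) = 1/5 = ⅕)
-155*n(-4 - 1*(-5)) = -155*⅕ = -31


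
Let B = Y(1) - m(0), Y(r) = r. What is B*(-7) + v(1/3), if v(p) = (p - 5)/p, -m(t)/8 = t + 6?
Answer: -357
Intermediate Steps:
m(t) = -48 - 8*t (m(t) = -8*(t + 6) = -8*(6 + t) = -48 - 8*t)
B = 49 (B = 1 - (-48 - 8*0) = 1 - (-48 + 0) = 1 - 1*(-48) = 1 + 48 = 49)
v(p) = (-5 + p)/p
B*(-7) + v(1/3) = 49*(-7) + (-5 + 1/3)/(1/3) = -343 + (-5 + 1/3)/(1/3) = -343 + 3*(-14/3) = -343 - 14 = -357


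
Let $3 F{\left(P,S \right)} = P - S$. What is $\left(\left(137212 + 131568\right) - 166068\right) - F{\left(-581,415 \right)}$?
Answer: $103044$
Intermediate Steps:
$F{\left(P,S \right)} = - \frac{S}{3} + \frac{P}{3}$ ($F{\left(P,S \right)} = \frac{P - S}{3} = - \frac{S}{3} + \frac{P}{3}$)
$\left(\left(137212 + 131568\right) - 166068\right) - F{\left(-581,415 \right)} = \left(\left(137212 + 131568\right) - 166068\right) - \left(\left(- \frac{1}{3}\right) 415 + \frac{1}{3} \left(-581\right)\right) = \left(268780 - 166068\right) - \left(- \frac{415}{3} - \frac{581}{3}\right) = 102712 - -332 = 102712 + 332 = 103044$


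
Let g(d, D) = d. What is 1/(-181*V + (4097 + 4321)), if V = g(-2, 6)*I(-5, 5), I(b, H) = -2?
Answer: 1/7694 ≈ 0.00012997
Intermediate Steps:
V = 4 (V = -2*(-2) = 4)
1/(-181*V + (4097 + 4321)) = 1/(-181*4 + (4097 + 4321)) = 1/(-724 + 8418) = 1/7694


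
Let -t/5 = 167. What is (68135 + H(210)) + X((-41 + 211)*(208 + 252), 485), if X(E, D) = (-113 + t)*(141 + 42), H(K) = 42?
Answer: -105307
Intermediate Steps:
t = -835 (t = -5*167 = -835)
X(E, D) = -173484 (X(E, D) = (-113 - 835)*(141 + 42) = -948*183 = -173484)
(68135 + H(210)) + X((-41 + 211)*(208 + 252), 485) = (68135 + 42) - 173484 = 68177 - 173484 = -105307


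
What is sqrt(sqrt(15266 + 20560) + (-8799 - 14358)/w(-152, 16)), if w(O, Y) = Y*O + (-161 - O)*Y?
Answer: sqrt(3728277 + 414736*sqrt(35826))/644 ≈ 14.081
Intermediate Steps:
w(O, Y) = O*Y + Y*(-161 - O)
sqrt(sqrt(15266 + 20560) + (-8799 - 14358)/w(-152, 16)) = sqrt(sqrt(15266 + 20560) + (-8799 - 14358)/((-161*16))) = sqrt(sqrt(35826) - 23157/(-2576)) = sqrt(sqrt(35826) - 23157*(-1/2576)) = sqrt(sqrt(35826) + 23157/2576) = sqrt(23157/2576 + sqrt(35826))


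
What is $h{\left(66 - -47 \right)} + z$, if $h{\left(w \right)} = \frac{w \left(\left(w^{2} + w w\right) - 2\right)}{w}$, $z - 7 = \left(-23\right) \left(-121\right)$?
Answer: $28326$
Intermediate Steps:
$z = 2790$ ($z = 7 - -2783 = 7 + 2783 = 2790$)
$h{\left(w \right)} = -2 + 2 w^{2}$ ($h{\left(w \right)} = \frac{w \left(\left(w^{2} + w^{2}\right) - 2\right)}{w} = \frac{w \left(2 w^{2} - 2\right)}{w} = \frac{w \left(-2 + 2 w^{2}\right)}{w} = -2 + 2 w^{2}$)
$h{\left(66 - -47 \right)} + z = \left(-2 + 2 \left(66 - -47\right)^{2}\right) + 2790 = \left(-2 + 2 \left(66 + 47\right)^{2}\right) + 2790 = \left(-2 + 2 \cdot 113^{2}\right) + 2790 = \left(-2 + 2 \cdot 12769\right) + 2790 = \left(-2 + 25538\right) + 2790 = 25536 + 2790 = 28326$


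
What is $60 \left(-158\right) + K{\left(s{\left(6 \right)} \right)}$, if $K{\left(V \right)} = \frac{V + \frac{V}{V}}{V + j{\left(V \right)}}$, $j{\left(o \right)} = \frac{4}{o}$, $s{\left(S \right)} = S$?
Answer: $- \frac{189579}{20} \approx -9479.0$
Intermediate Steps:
$K{\left(V \right)} = \frac{1 + V}{V + \frac{4}{V}}$ ($K{\left(V \right)} = \frac{V + \frac{V}{V}}{V + \frac{4}{V}} = \frac{V + 1}{V + \frac{4}{V}} = \frac{1 + V}{V + \frac{4}{V}}$)
$60 \left(-158\right) + K{\left(s{\left(6 \right)} \right)} = 60 \left(-158\right) + \frac{6 \left(1 + 6\right)}{4 + 6^{2}} = -9480 + 6 \frac{1}{4 + 36} \cdot 7 = -9480 + 6 \cdot \frac{1}{40} \cdot 7 = -9480 + \frac{21}{20} = - \frac{189579}{20}$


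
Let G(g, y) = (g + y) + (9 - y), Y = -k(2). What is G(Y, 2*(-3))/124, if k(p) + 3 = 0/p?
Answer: 3/31 ≈ 0.096774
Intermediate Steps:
k(p) = -3 (k(p) = -3 + 0/p = -3 + 0 = -3)
Y = 3 (Y = -1*(-3) = 3)
G(g, y) = 9 + g
G(Y, 2*(-3))/124 = (9 + 3)/124 = 12*(1/124) = 3/31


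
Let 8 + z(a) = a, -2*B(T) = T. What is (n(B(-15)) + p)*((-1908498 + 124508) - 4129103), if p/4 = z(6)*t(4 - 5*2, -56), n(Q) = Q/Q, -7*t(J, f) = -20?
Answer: 904703229/7 ≈ 1.2924e+8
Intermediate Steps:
B(T) = -T/2
t(J, f) = 20/7 (t(J, f) = -⅐*(-20) = 20/7)
z(a) = -8 + a
n(Q) = 1
p = -160/7 (p = 4*((-8 + 6)*(20/7)) = 4*(-2*20/7) = 4*(-40/7) = -160/7 ≈ -22.857)
(n(B(-15)) + p)*((-1908498 + 124508) - 4129103) = (1 - 160/7)*((-1908498 + 124508) - 4129103) = -153*(-1783990 - 4129103)/7 = -153/7*(-5913093) = 904703229/7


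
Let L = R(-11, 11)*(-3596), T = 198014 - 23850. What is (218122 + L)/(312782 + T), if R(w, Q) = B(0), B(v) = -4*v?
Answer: 109061/243473 ≈ 0.44794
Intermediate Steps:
T = 174164
R(w, Q) = 0 (R(w, Q) = -4*0 = 0)
L = 0 (L = 0*(-3596) = 0)
(218122 + L)/(312782 + T) = (218122 + 0)/(312782 + 174164) = 218122/486946 = 218122*(1/486946) = 109061/243473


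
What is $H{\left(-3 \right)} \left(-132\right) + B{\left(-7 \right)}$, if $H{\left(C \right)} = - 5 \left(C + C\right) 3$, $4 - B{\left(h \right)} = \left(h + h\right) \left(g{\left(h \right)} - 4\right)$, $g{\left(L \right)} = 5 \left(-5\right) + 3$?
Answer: $-12240$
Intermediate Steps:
$g{\left(L \right)} = -22$ ($g{\left(L \right)} = -25 + 3 = -22$)
$B{\left(h \right)} = 4 + 52 h$ ($B{\left(h \right)} = 4 - \left(h + h\right) \left(-22 - 4\right) = 4 - 2 h \left(-26\right) = 4 - - 52 h = 4 + 52 h$)
$H{\left(C \right)} = - 30 C$ ($H{\left(C \right)} = - 5 \cdot 2 C 3 = - 10 C 3 = - 30 C$)
$H{\left(-3 \right)} \left(-132\right) + B{\left(-7 \right)} = \left(-30\right) \left(-3\right) \left(-132\right) + \left(4 + 52 \left(-7\right)\right) = 90 \left(-132\right) + \left(4 - 364\right) = -11880 - 360 = -12240$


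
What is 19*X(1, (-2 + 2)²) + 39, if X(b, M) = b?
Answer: 58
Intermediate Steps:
19*X(1, (-2 + 2)²) + 39 = 19*1 + 39 = 19 + 39 = 58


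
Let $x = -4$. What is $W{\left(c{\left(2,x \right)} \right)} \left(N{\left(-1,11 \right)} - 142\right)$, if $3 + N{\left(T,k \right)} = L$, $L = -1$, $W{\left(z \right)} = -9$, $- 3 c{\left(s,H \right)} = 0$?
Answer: $1314$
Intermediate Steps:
$c{\left(s,H \right)} = 0$ ($c{\left(s,H \right)} = \left(- \frac{1}{3}\right) 0 = 0$)
$N{\left(T,k \right)} = -4$ ($N{\left(T,k \right)} = -3 - 1 = -4$)
$W{\left(c{\left(2,x \right)} \right)} \left(N{\left(-1,11 \right)} - 142\right) = - 9 \left(-4 - 142\right) = \left(-9\right) \left(-146\right) = 1314$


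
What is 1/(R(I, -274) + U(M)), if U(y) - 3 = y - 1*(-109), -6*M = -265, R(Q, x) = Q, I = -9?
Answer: 6/883 ≈ 0.0067950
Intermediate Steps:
M = 265/6 (M = -⅙*(-265) = 265/6 ≈ 44.167)
U(y) = 112 + y (U(y) = 3 + (y - 1*(-109)) = 3 + (y + 109) = 3 + (109 + y) = 112 + y)
1/(R(I, -274) + U(M)) = 1/(-9 + (112 + 265/6)) = 1/(-9 + 937/6) = 1/(883/6) = 6/883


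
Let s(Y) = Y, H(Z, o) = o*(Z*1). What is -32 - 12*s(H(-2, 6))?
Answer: 112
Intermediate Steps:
H(Z, o) = Z*o (H(Z, o) = o*Z = Z*o)
-32 - 12*s(H(-2, 6)) = -32 - (-24)*6 = -32 - 12*(-12) = -32 + 144 = 112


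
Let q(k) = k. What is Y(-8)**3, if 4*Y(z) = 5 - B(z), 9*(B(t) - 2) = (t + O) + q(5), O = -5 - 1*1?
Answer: 1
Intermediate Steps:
O = -6 (O = -5 - 1 = -6)
B(t) = 17/9 + t/9 (B(t) = 2 + ((t - 6) + 5)/9 = 2 + ((-6 + t) + 5)/9 = 2 + (-1 + t)/9 = 2 + (-1/9 + t/9) = 17/9 + t/9)
Y(z) = 7/9 - z/36 (Y(z) = (5 - (17/9 + z/9))/4 = (5 + (-17/9 - z/9))/4 = (28/9 - z/9)/4 = 7/9 - z/36)
Y(-8)**3 = (7/9 - 1/36*(-8))**3 = (7/9 + 2/9)**3 = 1**3 = 1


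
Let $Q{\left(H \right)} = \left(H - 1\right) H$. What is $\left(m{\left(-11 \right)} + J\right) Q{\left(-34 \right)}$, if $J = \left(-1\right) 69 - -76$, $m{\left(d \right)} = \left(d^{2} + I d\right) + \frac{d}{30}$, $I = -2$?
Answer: $\frac{534191}{3} \approx 1.7806 \cdot 10^{5}$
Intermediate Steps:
$m{\left(d \right)} = d^{2} - \frac{59 d}{30}$ ($m{\left(d \right)} = \left(d^{2} - 2 d\right) + \frac{d}{30} = d^{2} - \frac{59 d}{30}$)
$Q{\left(H \right)} = H \left(-1 + H\right)$ ($Q{\left(H \right)} = \left(-1 + H\right) H = H \left(-1 + H\right)$)
$J = 7$ ($J = -69 + 76 = 7$)
$\left(m{\left(-11 \right)} + J\right) Q{\left(-34 \right)} = \left(\frac{1}{30} \left(-11\right) \left(-59 + 30 \left(-11\right)\right) + 7\right) \left(- 34 \left(-1 - 34\right)\right) = \left(\frac{1}{30} \left(-11\right) \left(-59 - 330\right) + 7\right) \left(\left(-34\right) \left(-35\right)\right) = \left(\frac{1}{30} \left(-11\right) \left(-389\right) + 7\right) 1190 = \left(\frac{4279}{30} + 7\right) 1190 = \frac{4489}{30} \cdot 1190 = \frac{534191}{3}$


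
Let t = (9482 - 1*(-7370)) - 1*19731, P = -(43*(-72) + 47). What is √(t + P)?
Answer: √170 ≈ 13.038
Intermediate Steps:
P = 3049 (P = -(-3096 + 47) = -1*(-3049) = 3049)
t = -2879 (t = (9482 + 7370) - 19731 = 16852 - 19731 = -2879)
√(t + P) = √(-2879 + 3049) = √170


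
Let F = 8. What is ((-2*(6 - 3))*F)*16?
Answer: -768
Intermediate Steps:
((-2*(6 - 3))*F)*16 = (-2*(6 - 3)*8)*16 = (-2*3*8)*16 = -6*8*16 = -48*16 = -768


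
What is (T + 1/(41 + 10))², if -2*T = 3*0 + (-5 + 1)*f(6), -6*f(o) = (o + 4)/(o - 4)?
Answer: 784/289 ≈ 2.7128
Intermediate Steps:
f(o) = -(4 + o)/(6*(-4 + o)) (f(o) = -(o + 4)/(6*(o - 4)) = -(4 + o)/(6*(-4 + o)))
T = -5/3 (T = -(3*0 + (-5 + 1)*((-4 - 1*6)/(6*(-4 + 6))))/2 = -(0 - 2*(-4 - 6)/(3*2))/2 = -(0 - 2*(-10)/(3*2))/2 = -(0 - 4*(-⅚))/2 = -(0 + 10/3)/2 = -½*10/3 = -5/3 ≈ -1.6667)
(T + 1/(41 + 10))² = (-5/3 + 1/(41 + 10))² = (-5/3 + 1/51)² = (-28/17)² = 784/289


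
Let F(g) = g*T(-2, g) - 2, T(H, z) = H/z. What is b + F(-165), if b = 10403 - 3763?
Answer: 6636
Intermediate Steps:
F(g) = -4 (F(g) = g*(-2/g) - 2 = -2 - 2 = -4)
b = 6640
b + F(-165) = 6640 - 4 = 6636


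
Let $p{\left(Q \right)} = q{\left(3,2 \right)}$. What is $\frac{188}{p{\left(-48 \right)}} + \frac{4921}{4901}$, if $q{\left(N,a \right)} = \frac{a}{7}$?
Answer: $\frac{3229779}{4901} \approx 659.0$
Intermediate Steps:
$q{\left(N,a \right)} = \frac{a}{7}$ ($q{\left(N,a \right)} = a \frac{1}{7} = \frac{a}{7}$)
$p{\left(Q \right)} = \frac{2}{7}$ ($p{\left(Q \right)} = \frac{1}{7} \cdot 2 = \frac{2}{7}$)
$\frac{188}{p{\left(-48 \right)}} + \frac{4921}{4901} = \frac{188}{\frac{2}{7}} + \frac{4921}{4901} = 188 \cdot \frac{7}{2} + 4921 \cdot \frac{1}{4901} = 658 + \frac{4921}{4901} = \frac{3229779}{4901}$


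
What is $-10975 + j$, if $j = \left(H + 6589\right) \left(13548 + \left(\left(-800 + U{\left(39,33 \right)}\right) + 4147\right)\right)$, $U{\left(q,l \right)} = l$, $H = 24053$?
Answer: $518696801$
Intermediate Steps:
$j = 518707776$ ($j = \left(24053 + 6589\right) \left(13548 + \left(\left(-800 + 33\right) + 4147\right)\right) = 30642 \left(13548 + \left(-767 + 4147\right)\right) = 30642 \left(13548 + 3380\right) = 30642 \cdot 16928 = 518707776$)
$-10975 + j = -10975 + 518707776 = 518696801$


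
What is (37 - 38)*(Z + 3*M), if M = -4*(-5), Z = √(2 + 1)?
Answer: -60 - √3 ≈ -61.732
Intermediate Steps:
Z = √3 ≈ 1.7320
M = 20
(37 - 38)*(Z + 3*M) = (37 - 38)*(√3 + 3*20) = -(√3 + 60) = -(60 + √3) = -60 - √3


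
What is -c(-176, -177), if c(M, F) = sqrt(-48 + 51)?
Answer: -sqrt(3) ≈ -1.7320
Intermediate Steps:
c(M, F) = sqrt(3)
-c(-176, -177) = -sqrt(3)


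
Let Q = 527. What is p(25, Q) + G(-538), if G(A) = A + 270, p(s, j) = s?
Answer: -243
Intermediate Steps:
G(A) = 270 + A
p(25, Q) + G(-538) = 25 + (270 - 538) = 25 - 268 = -243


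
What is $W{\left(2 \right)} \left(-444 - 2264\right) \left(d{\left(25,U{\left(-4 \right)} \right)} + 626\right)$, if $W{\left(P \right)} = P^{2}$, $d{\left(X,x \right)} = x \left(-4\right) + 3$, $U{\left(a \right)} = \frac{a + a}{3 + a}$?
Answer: $-6466704$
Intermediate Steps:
$U{\left(a \right)} = \frac{2 a}{3 + a}$
$d{\left(X,x \right)} = 3 - 4 x$ ($d{\left(X,x \right)} = - 4 x + 3 = 3 - 4 x$)
$W{\left(2 \right)} \left(-444 - 2264\right) \left(d{\left(25,U{\left(-4 \right)} \right)} + 626\right) = 2^{2} \left(-444 - 2264\right) \left(\left(3 - 4 \cdot 2 \left(-4\right) \frac{1}{3 - 4}\right) + 626\right) = 4 \left(- 2708 \left(\left(3 - 4 \cdot 2 \left(-4\right) \frac{1}{-1}\right) + 626\right)\right) = 4 \left(- 2708 \left(\left(3 - 4 \cdot 2 \left(-4\right) \left(-1\right)\right) + 626\right)\right) = 4 \left(- 2708 \left(\left(3 - 32\right) + 626\right)\right) = 4 \left(- 2708 \left(-29 + 626\right)\right) = 4 \left(\left(-2708\right) 597\right) = 4 \left(-1616676\right) = -6466704$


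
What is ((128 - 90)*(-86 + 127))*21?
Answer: 32718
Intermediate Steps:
((128 - 90)*(-86 + 127))*21 = (38*41)*21 = 1558*21 = 32718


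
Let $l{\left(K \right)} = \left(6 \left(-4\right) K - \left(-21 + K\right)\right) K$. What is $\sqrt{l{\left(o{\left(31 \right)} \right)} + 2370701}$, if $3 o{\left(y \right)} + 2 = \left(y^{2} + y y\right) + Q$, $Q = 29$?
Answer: $\frac{217 i \sqrt{1561}}{3} \approx 2857.9 i$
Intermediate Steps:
$o{\left(y \right)} = 9 + \frac{2 y^{2}}{3}$ ($o{\left(y \right)} = - \frac{2}{3} + \frac{\left(y^{2} + y y\right) + 29}{3} = - \frac{2}{3} + \frac{\left(y^{2} + y^{2}\right) + 29}{3} = - \frac{2}{3} + \frac{2 y^{2} + 29}{3} = - \frac{2}{3} + \frac{29 + 2 y^{2}}{3} = - \frac{2}{3} + \left(\frac{29}{3} + \frac{2 y^{2}}{3}\right) = 9 + \frac{2 y^{2}}{3}$)
$l{\left(K \right)} = K \left(21 - 25 K\right)$ ($l{\left(K \right)} = \left(- 24 K - \left(-21 + K\right)\right) K = \left(21 - 25 K\right) K = K \left(21 - 25 K\right)$)
$\sqrt{l{\left(o{\left(31 \right)} \right)} + 2370701} = \sqrt{\left(9 + \frac{2 \cdot 31^{2}}{3}\right) \left(21 - 25 \left(9 + \frac{2 \cdot 31^{2}}{3}\right)\right) + 2370701} = \sqrt{\left(9 + \frac{2}{3} \cdot 961\right) \left(21 - 25 \left(9 + \frac{2}{3} \cdot 961\right)\right) + 2370701} = \sqrt{\left(9 + \frac{1922}{3}\right) \left(21 - 25 \left(9 + \frac{1922}{3}\right)\right) + 2370701} = \sqrt{\frac{1949 \left(21 - \frac{48725}{3}\right)}{3} + 2370701} = \sqrt{\frac{1949}{3} \left(- \frac{48662}{3}\right) + 2370701} = \sqrt{- \frac{94842238}{9} + 2370701} = \sqrt{- \frac{73505929}{9}} = \frac{217 i \sqrt{1561}}{3}$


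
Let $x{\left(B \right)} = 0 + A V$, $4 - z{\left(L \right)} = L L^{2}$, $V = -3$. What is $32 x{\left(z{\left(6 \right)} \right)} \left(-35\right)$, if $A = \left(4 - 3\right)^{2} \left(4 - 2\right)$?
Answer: $6720$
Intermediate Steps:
$A = 2$ ($A = 1^{2} \cdot 2 = 1 \cdot 2 = 2$)
$z{\left(L \right)} = 4 - L^{3}$ ($z{\left(L \right)} = 4 - L L^{2} = 4 - L^{3}$)
$x{\left(B \right)} = -6$ ($x{\left(B \right)} = 0 + 2 \left(-3\right) = 0 - 6 = -6$)
$32 x{\left(z{\left(6 \right)} \right)} \left(-35\right) = 32 \left(-6\right) \left(-35\right) = \left(-192\right) \left(-35\right) = 6720$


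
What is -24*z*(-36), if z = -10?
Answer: -8640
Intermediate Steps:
-24*z*(-36) = -24*(-10)*(-36) = 240*(-36) = -8640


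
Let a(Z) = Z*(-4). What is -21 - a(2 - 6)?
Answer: -37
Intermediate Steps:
a(Z) = -4*Z
-21 - a(2 - 6) = -21 - (-4)*(2 - 6) = -21 - (-4)*(-4) = -21 - 1*16 = -21 - 16 = -37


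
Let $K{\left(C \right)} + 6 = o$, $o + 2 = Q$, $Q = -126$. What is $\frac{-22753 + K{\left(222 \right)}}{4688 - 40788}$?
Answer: $\frac{22887}{36100} \approx 0.63399$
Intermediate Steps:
$o = -128$ ($o = -2 - 126 = -128$)
$K{\left(C \right)} = -134$ ($K{\left(C \right)} = -6 - 128 = -134$)
$\frac{-22753 + K{\left(222 \right)}}{4688 - 40788} = \frac{-22753 - 134}{4688 - 40788} = - \frac{22887}{-36100} = \left(-22887\right) \left(- \frac{1}{36100}\right) = \frac{22887}{36100}$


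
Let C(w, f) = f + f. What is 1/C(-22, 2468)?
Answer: 1/4936 ≈ 0.00020259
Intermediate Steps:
C(w, f) = 2*f
1/C(-22, 2468) = 1/(2*2468) = 1/4936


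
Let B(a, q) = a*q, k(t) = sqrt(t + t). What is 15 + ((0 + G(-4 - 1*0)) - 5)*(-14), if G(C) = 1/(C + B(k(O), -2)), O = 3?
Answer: 78 + 7*sqrt(6)/2 ≈ 86.573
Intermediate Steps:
k(t) = sqrt(2)*sqrt(t) (k(t) = sqrt(2*t) = sqrt(2)*sqrt(t))
G(C) = 1/(C - 2*sqrt(6)) (G(C) = 1/(C + (sqrt(2)*sqrt(3))*(-2)) = 1/(C + sqrt(6)*(-2)) = 1/(C - 2*sqrt(6)))
15 + ((0 + G(-4 - 1*0)) - 5)*(-14) = 15 + ((0 + 1/((-4 - 1*0) - 2*sqrt(6))) - 5)*(-14) = 15 + ((0 + 1/((-4 + 0) - 2*sqrt(6))) - 5)*(-14) = 15 + ((0 + 1/(-4 - 2*sqrt(6))) - 5)*(-14) = 15 + (1/(-4 - 2*sqrt(6)) - 5)*(-14) = 15 + (-5 + 1/(-4 - 2*sqrt(6)))*(-14) = 15 + (70 - 14/(-4 - 2*sqrt(6))) = 85 - 14/(-4 - 2*sqrt(6))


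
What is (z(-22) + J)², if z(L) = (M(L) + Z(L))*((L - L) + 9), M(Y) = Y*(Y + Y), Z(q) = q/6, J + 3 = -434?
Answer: 67930564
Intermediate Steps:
J = -437 (J = -3 - 434 = -437)
Z(q) = q/6 (Z(q) = q*(⅙) = q/6)
M(Y) = 2*Y² (M(Y) = Y*(2*Y) = 2*Y²)
z(L) = 18*L² + 3*L/2 (z(L) = (2*L² + L/6)*((L - L) + 9) = (2*L² + L/6)*(0 + 9) = (2*L² + L/6)*9 = 18*L² + 3*L/2)
(z(-22) + J)² = ((3/2)*(-22)*(1 + 12*(-22)) - 437)² = ((3/2)*(-22)*(1 - 264) - 437)² = ((3/2)*(-22)*(-263) - 437)² = (8679 - 437)² = 8242² = 67930564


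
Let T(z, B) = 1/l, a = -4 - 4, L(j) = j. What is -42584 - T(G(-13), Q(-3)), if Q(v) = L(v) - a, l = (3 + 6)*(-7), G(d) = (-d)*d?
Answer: -2682791/63 ≈ -42584.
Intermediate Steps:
G(d) = -d²
l = -63 (l = 9*(-7) = -63)
a = -8
Q(v) = 8 + v (Q(v) = v - 1*(-8) = v + 8 = 8 + v)
T(z, B) = -1/63 (T(z, B) = 1/(-63) = -1/63)
-42584 - T(G(-13), Q(-3)) = -42584 - 1*(-1/63) = -42584 + 1/63 = -2682791/63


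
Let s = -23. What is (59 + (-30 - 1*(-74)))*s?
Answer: -2369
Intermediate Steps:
(59 + (-30 - 1*(-74)))*s = (59 + (-30 - 1*(-74)))*(-23) = (59 + (-30 + 74))*(-23) = (59 + 44)*(-23) = 103*(-23) = -2369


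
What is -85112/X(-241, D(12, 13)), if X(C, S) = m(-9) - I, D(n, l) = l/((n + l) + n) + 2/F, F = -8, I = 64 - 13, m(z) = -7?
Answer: 42556/29 ≈ 1467.4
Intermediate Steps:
I = 51
D(n, l) = -1/4 + l/(l + 2*n) (D(n, l) = l/((n + l) + n) + 2/(-8) = l/((l + n) + n) + 2*(-1/8) = l/(l + 2*n) - 1/4 = -1/4 + l/(l + 2*n))
X(C, S) = -58 (X(C, S) = -7 - 1*51 = -7 - 51 = -58)
-85112/X(-241, D(12, 13)) = -85112/(-58) = -85112*(-1/58) = 42556/29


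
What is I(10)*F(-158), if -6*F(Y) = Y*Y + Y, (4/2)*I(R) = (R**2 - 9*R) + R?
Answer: -124030/3 ≈ -41343.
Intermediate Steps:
I(R) = R**2/2 - 4*R (I(R) = ((R**2 - 9*R) + R)/2 = (R**2 - 8*R)/2 = R**2/2 - 4*R)
F(Y) = -Y/6 - Y**2/6 (F(Y) = -(Y*Y + Y)/6 = -(Y**2 + Y)/6 = -(Y + Y**2)/6 = -Y/6 - Y**2/6)
I(10)*F(-158) = ((1/2)*10*(-8 + 10))*(-1/6*(-158)*(1 - 158)) = ((1/2)*10*2)*(-1/6*(-158)*(-157)) = 10*(-12403/3) = -124030/3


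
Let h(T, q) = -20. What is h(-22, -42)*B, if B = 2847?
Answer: -56940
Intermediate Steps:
h(-22, -42)*B = -20*2847 = -56940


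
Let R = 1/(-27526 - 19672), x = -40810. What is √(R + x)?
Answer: 3*I*√10101160631382/47198 ≈ 202.01*I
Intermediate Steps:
R = -1/47198 (R = 1/(-47198) = -1/47198 ≈ -2.1187e-5)
√(R + x) = √(-1/47198 - 40810) = √(-1926150381/47198) = 3*I*√10101160631382/47198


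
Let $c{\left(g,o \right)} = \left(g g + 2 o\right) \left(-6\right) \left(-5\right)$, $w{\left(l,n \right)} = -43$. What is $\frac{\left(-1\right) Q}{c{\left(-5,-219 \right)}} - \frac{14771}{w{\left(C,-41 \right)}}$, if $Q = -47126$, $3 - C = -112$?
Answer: $\frac{90493136}{266385} \approx 339.71$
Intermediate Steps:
$C = 115$ ($C = 3 - -112 = 3 + 112 = 115$)
$c{\left(g,o \right)} = 30 g^{2} + 60 o$ ($c{\left(g,o \right)} = \left(g^{2} + 2 o\right) \left(-6\right) \left(-5\right) = \left(- 12 o - 6 g^{2}\right) \left(-5\right) = 30 g^{2} + 60 o$)
$\frac{\left(-1\right) Q}{c{\left(-5,-219 \right)}} - \frac{14771}{w{\left(C,-41 \right)}} = \frac{\left(-1\right) \left(-47126\right)}{30 \left(-5\right)^{2} + 60 \left(-219\right)} - \frac{14771}{-43} = \frac{47126}{30 \cdot 25 - 13140} - - \frac{14771}{43} = \frac{47126}{750 - 13140} + \frac{14771}{43} = \frac{47126}{-12390} + \frac{14771}{43} = 47126 \left(- \frac{1}{12390}\right) + \frac{14771}{43} = - \frac{23563}{6195} + \frac{14771}{43} = \frac{90493136}{266385}$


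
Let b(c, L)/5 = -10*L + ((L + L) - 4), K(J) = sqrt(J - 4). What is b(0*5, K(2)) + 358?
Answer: 338 - 40*I*sqrt(2) ≈ 338.0 - 56.569*I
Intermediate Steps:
K(J) = sqrt(-4 + J)
b(c, L) = -20 - 40*L (b(c, L) = 5*(-10*L + ((L + L) - 4)) = 5*(-10*L + (2*L - 4)) = 5*(-10*L + (-4 + 2*L)) = 5*(-4 - 8*L) = -20 - 40*L)
b(0*5, K(2)) + 358 = (-20 - 40*sqrt(-4 + 2)) + 358 = (-20 - 40*I*sqrt(2)) + 358 = 338 - 40*I*sqrt(2)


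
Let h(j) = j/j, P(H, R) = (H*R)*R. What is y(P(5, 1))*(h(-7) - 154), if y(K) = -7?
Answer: 1071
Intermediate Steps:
P(H, R) = H*R**2
h(j) = 1
y(P(5, 1))*(h(-7) - 154) = -7*(1 - 154) = -7*(-153) = 1071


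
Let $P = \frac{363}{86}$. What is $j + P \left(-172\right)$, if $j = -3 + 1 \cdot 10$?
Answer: $-719$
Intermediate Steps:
$P = \frac{363}{86}$ ($P = 363 \cdot \frac{1}{86} = \frac{363}{86} \approx 4.2209$)
$j = 7$ ($j = -3 + 10 = 7$)
$j + P \left(-172\right) = 7 + \frac{363}{86} \left(-172\right) = 7 - 726 = -719$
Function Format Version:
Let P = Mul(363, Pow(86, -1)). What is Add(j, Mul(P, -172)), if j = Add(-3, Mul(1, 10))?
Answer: -719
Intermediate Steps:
P = Rational(363, 86) (P = Mul(363, Rational(1, 86)) = Rational(363, 86) ≈ 4.2209)
j = 7 (j = Add(-3, 10) = 7)
Add(j, Mul(P, -172)) = Add(7, Mul(Rational(363, 86), -172)) = Add(7, -726) = -719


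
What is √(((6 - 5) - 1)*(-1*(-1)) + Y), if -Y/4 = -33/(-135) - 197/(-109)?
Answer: 8*I*√342805/1635 ≈ 2.8648*I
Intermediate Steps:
Y = -40256/4905 (Y = -4*(-33/(-135) - 197/(-109)) = -4*(-33*(-1/135) - 197*(-1/109)) = -4*(11/45 + 197/109) = -4*10064/4905 = -40256/4905 ≈ -8.2071)
√(((6 - 5) - 1)*(-1*(-1)) + Y) = √(((6 - 5) - 1)*(-1*(-1)) - 40256/4905) = √((1 - 1)*1 - 40256/4905) = √(0*1 - 40256/4905) = √(0 - 40256/4905) = √(-40256/4905) = 8*I*√342805/1635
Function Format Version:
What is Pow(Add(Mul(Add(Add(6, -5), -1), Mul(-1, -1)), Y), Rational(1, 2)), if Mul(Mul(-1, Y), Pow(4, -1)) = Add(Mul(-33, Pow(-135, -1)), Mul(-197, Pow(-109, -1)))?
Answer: Mul(Rational(8, 1635), I, Pow(342805, Rational(1, 2))) ≈ Mul(2.8648, I)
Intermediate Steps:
Y = Rational(-40256, 4905) (Y = Mul(-4, Add(Mul(-33, Pow(-135, -1)), Mul(-197, Pow(-109, -1)))) = Mul(-4, Add(Mul(-33, Rational(-1, 135)), Mul(-197, Rational(-1, 109)))) = Mul(-4, Add(Rational(11, 45), Rational(197, 109))) = Mul(-4, Rational(10064, 4905)) = Rational(-40256, 4905) ≈ -8.2071)
Pow(Add(Mul(Add(Add(6, -5), -1), Mul(-1, -1)), Y), Rational(1, 2)) = Pow(Add(Mul(Add(Add(6, -5), -1), Mul(-1, -1)), Rational(-40256, 4905)), Rational(1, 2)) = Pow(Add(Mul(Add(1, -1), 1), Rational(-40256, 4905)), Rational(1, 2)) = Pow(Add(Mul(0, 1), Rational(-40256, 4905)), Rational(1, 2)) = Pow(Add(0, Rational(-40256, 4905)), Rational(1, 2)) = Pow(Rational(-40256, 4905), Rational(1, 2)) = Mul(Rational(8, 1635), I, Pow(342805, Rational(1, 2)))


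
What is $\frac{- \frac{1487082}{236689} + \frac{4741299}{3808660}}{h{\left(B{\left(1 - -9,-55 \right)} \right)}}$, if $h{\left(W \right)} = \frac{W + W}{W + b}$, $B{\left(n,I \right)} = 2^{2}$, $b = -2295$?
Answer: $\frac{10404751557850719}{7211743413920} \approx 1442.8$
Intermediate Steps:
$B{\left(n,I \right)} = 4$
$h{\left(W \right)} = \frac{2 W}{-2295 + W}$ ($h{\left(W \right)} = \frac{W + W}{W - 2295} = \frac{2 W}{-2295 + W}$)
$\frac{- \frac{1487082}{236689} + \frac{4741299}{3808660}}{h{\left(B{\left(1 - -9,-55 \right)} \right)}} = \frac{- \frac{1487082}{236689} + \frac{4741299}{3808660}}{2 \cdot 4 \frac{1}{-2295 + 4}} = \frac{\left(-1487082\right) \frac{1}{236689} + 4741299 \cdot \frac{1}{3808660}}{2 \cdot 4 \frac{1}{-2291}} = \frac{- \frac{1487082}{236689} + \frac{4741299}{3808660}}{2 \cdot 4 \left(- \frac{1}{2291}\right)} = - \frac{4541576411109}{901467926740 \left(- \frac{8}{2291}\right)} = \left(- \frac{4541576411109}{901467926740}\right) \left(- \frac{2291}{8}\right) = \frac{10404751557850719}{7211743413920}$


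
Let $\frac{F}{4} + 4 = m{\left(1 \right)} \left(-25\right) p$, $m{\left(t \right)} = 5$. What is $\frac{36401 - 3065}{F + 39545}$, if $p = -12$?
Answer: $\frac{33336}{45529} \approx 0.73219$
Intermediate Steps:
$F = 5984$ ($F = -16 + 4 \cdot 5 \left(-25\right) \left(-12\right) = -16 + 4 \left(\left(-125\right) \left(-12\right)\right) = -16 + 4 \cdot 1500 = -16 + 6000 = 5984$)
$\frac{36401 - 3065}{F + 39545} = \frac{36401 - 3065}{5984 + 39545} = \frac{33336}{45529}$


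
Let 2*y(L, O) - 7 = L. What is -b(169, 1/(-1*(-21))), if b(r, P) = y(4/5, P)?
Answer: -39/10 ≈ -3.9000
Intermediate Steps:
y(L, O) = 7/2 + L/2
b(r, P) = 39/10 (b(r, P) = 7/2 + (4/5)/2 = 7/2 + (4*(1/5))/2 = 7/2 + (1/2)*(4/5) = 7/2 + 2/5 = 39/10)
-b(169, 1/(-1*(-21))) = -1*39/10 = -39/10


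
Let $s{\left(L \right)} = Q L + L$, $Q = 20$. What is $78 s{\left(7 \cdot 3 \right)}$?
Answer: $34398$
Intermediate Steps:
$s{\left(L \right)} = 21 L$ ($s{\left(L \right)} = 20 L + L = 21 L$)
$78 s{\left(7 \cdot 3 \right)} = 78 \cdot 21 \cdot 7 \cdot 3 = 78 \cdot 21 \cdot 21 = 78 \cdot 441 = 34398$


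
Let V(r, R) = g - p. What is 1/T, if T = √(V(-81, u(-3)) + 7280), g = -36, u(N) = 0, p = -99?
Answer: √7343/7343 ≈ 0.011670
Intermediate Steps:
V(r, R) = 63 (V(r, R) = -36 - 1*(-99) = -36 + 99 = 63)
T = √7343 (T = √(63 + 7280) = √7343 ≈ 85.691)
1/T = 1/(√7343) = √7343/7343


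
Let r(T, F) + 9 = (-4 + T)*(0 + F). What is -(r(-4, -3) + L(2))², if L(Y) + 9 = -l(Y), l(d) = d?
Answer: -16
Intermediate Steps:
r(T, F) = -9 + F*(-4 + T) (r(T, F) = -9 + (-4 + T)*(0 + F) = -9 + (-4 + T)*F = -9 + F*(-4 + T))
L(Y) = -9 - Y
-(r(-4, -3) + L(2))² = -((-9 - 4*(-3) - 3*(-4)) + (-9 - 1*2))² = -((-9 + 12 + 12) + (-9 - 2))² = -(15 - 11)² = -1*4² = -1*16 = -16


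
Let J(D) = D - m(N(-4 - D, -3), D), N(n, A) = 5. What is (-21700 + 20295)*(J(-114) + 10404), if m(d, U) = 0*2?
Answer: -14457450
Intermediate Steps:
m(d, U) = 0
J(D) = D (J(D) = D - 1*0 = D + 0 = D)
(-21700 + 20295)*(J(-114) + 10404) = (-21700 + 20295)*(-114 + 10404) = -1405*10290 = -14457450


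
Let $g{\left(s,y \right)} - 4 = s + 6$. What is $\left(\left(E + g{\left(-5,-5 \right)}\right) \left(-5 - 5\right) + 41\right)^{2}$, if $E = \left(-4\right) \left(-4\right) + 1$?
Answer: $32041$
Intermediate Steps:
$E = 17$ ($E = 16 + 1 = 17$)
$g{\left(s,y \right)} = 10 + s$ ($g{\left(s,y \right)} = 4 + \left(s + 6\right) = 4 + \left(6 + s\right) = 10 + s$)
$\left(\left(E + g{\left(-5,-5 \right)}\right) \left(-5 - 5\right) + 41\right)^{2} = \left(\left(17 + \left(10 - 5\right)\right) \left(-5 - 5\right) + 41\right)^{2} = \left(\left(17 + 5\right) \left(-10\right) + 41\right)^{2} = \left(22 \left(-10\right) + 41\right)^{2} = \left(-220 + 41\right)^{2} = \left(-179\right)^{2} = 32041$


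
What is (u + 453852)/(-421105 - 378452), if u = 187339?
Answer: -641191/799557 ≈ -0.80193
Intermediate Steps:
(u + 453852)/(-421105 - 378452) = (187339 + 453852)/(-421105 - 378452) = 641191/(-799557) = 641191*(-1/799557) = -641191/799557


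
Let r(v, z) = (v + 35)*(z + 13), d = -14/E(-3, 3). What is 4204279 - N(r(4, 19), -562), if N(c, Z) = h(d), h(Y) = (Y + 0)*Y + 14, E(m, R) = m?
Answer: 37838189/9 ≈ 4.2042e+6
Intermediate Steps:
d = 14/3 (d = -14/(-3) = -14*(-1/3) = 14/3 ≈ 4.6667)
r(v, z) = (13 + z)*(35 + v) (r(v, z) = (35 + v)*(13 + z) = (13 + z)*(35 + v))
h(Y) = 14 + Y**2 (h(Y) = Y*Y + 14 = Y**2 + 14 = 14 + Y**2)
N(c, Z) = 322/9 (N(c, Z) = 14 + (14/3)**2 = 14 + 196/9 = 322/9)
4204279 - N(r(4, 19), -562) = 4204279 - 1*322/9 = 4204279 - 322/9 = 37838189/9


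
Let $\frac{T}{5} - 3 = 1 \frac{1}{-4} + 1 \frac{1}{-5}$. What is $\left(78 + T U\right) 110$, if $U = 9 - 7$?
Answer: $11385$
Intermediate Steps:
$U = 2$
$T = \frac{51}{4}$ ($T = 15 + 5 \left(1 \frac{1}{-4} + 1 \frac{1}{-5}\right) = 15 + 5 \left(1 \left(- \frac{1}{4}\right) + 1 \left(- \frac{1}{5}\right)\right) = 15 + 5 \left(- \frac{1}{4} - \frac{1}{5}\right) = 15 + 5 \left(- \frac{9}{20}\right) = 15 - \frac{9}{4} = \frac{51}{4} \approx 12.75$)
$\left(78 + T U\right) 110 = \left(78 + \frac{51}{4} \cdot 2\right) 110 = \left(78 + \frac{51}{2}\right) 110 = \frac{207}{2} \cdot 110 = 11385$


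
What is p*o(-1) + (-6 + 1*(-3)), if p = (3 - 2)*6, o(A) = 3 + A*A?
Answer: 15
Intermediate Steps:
o(A) = 3 + A²
p = 6 (p = 1*6 = 6)
p*o(-1) + (-6 + 1*(-3)) = 6*(3 + (-1)²) + (-6 + 1*(-3)) = 6*(3 + 1) + (-6 - 3) = 6*4 - 9 = 24 - 9 = 15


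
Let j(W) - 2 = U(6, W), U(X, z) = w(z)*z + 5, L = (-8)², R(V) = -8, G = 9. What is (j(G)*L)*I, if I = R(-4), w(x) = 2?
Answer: -12800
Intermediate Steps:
I = -8
L = 64
U(X, z) = 5 + 2*z (U(X, z) = 2*z + 5 = 5 + 2*z)
j(W) = 7 + 2*W (j(W) = 2 + (5 + 2*W) = 7 + 2*W)
(j(G)*L)*I = ((7 + 2*9)*64)*(-8) = ((7 + 18)*64)*(-8) = (25*64)*(-8) = 1600*(-8) = -12800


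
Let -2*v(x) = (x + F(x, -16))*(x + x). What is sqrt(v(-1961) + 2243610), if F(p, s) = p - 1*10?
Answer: I*sqrt(5467042) ≈ 2338.2*I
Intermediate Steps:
F(p, s) = -10 + p (F(p, s) = p - 10 = -10 + p)
v(x) = -x*(-10 + 2*x) (v(x) = -(x + (-10 + x))*(x + x)/2 = -(-10 + 2*x)*2*x/2 = -x*(-10 + 2*x))
sqrt(v(-1961) + 2243610) = sqrt(2*(-1961)*(5 - 1*(-1961)) + 2243610) = sqrt(2*(-1961)*(5 + 1961) + 2243610) = sqrt(2*(-1961)*1966 + 2243610) = sqrt(-7710652 + 2243610) = sqrt(-5467042) = I*sqrt(5467042)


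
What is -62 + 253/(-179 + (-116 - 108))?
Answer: -25239/403 ≈ -62.628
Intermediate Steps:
-62 + 253/(-179 + (-116 - 108)) = -62 + 253/(-179 - 224) = -62 + 253/(-403) = -62 + 253*(-1/403) = -62 - 253/403 = -25239/403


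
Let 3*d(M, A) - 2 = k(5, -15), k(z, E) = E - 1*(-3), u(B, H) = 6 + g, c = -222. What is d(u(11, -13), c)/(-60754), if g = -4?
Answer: 5/91131 ≈ 5.4866e-5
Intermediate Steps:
u(B, H) = 2 (u(B, H) = 6 - 4 = 2)
k(z, E) = 3 + E (k(z, E) = E + 3 = 3 + E)
d(M, A) = -10/3 (d(M, A) = 2/3 + (3 - 15)/3 = 2/3 + (1/3)*(-12) = 2/3 - 4 = -10/3)
d(u(11, -13), c)/(-60754) = -10/3/(-60754) = -10/3*(-1/60754) = 5/91131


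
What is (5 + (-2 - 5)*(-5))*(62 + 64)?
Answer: 5040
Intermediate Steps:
(5 + (-2 - 5)*(-5))*(62 + 64) = (5 - 7*(-5))*126 = (5 + 35)*126 = 40*126 = 5040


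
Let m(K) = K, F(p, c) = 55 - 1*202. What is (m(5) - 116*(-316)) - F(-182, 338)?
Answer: 36808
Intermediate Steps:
F(p, c) = -147 (F(p, c) = 55 - 202 = -147)
(m(5) - 116*(-316)) - F(-182, 338) = (5 - 116*(-316)) - 1*(-147) = (5 + 36656) + 147 = 36661 + 147 = 36808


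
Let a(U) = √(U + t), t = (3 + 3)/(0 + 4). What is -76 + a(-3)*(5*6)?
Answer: -76 + 15*I*√6 ≈ -76.0 + 36.742*I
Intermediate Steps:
t = 3/2 (t = 6/4 = 6*(¼) = 3/2 ≈ 1.5000)
a(U) = √(3/2 + U) (a(U) = √(U + 3/2) = √(3/2 + U))
-76 + a(-3)*(5*6) = -76 + (√(6 + 4*(-3))/2)*(5*6) = -76 + (√(6 - 12)/2)*30 = -76 + (√(-6)/2)*30 = -76 + ((I*√6)/2)*30 = -76 + (I*√6/2)*30 = -76 + 15*I*√6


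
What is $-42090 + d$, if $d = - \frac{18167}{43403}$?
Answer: $- \frac{1826850437}{43403} \approx -42090.0$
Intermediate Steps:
$d = - \frac{18167}{43403}$ ($d = \left(-18167\right) \frac{1}{43403} = - \frac{18167}{43403} \approx -0.41857$)
$-42090 + d = -42090 - \frac{18167}{43403} = - \frac{1826850437}{43403}$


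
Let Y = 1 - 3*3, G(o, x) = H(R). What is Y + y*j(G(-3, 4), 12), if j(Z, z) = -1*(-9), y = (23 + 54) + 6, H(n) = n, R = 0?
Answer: 739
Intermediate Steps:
G(o, x) = 0
y = 83 (y = 77 + 6 = 83)
j(Z, z) = 9
Y = -8 (Y = 1 - 9 = -8)
Y + y*j(G(-3, 4), 12) = -8 + 83*9 = -8 + 747 = 739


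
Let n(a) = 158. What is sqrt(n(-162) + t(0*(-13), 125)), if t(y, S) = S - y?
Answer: sqrt(283) ≈ 16.823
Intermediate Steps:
sqrt(n(-162) + t(0*(-13), 125)) = sqrt(158 + (125 - 0*(-13))) = sqrt(158 + (125 - 1*0)) = sqrt(158 + (125 + 0)) = sqrt(158 + 125) = sqrt(283)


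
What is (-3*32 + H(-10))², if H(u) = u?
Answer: 11236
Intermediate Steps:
(-3*32 + H(-10))² = (-3*32 - 10)² = (-96 - 10)² = (-106)² = 11236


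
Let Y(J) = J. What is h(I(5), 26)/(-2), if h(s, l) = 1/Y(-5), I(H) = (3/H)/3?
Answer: ⅒ ≈ 0.10000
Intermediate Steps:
I(H) = 1/H (I(H) = (3/H)*(⅓) = 1/H)
h(s, l) = -⅕ (h(s, l) = 1/(-5) = -⅕)
h(I(5), 26)/(-2) = -⅕/(-2) = -⅕*(-½) = ⅒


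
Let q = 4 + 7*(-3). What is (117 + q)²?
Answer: 10000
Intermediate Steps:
q = -17 (q = 4 - 21 = -17)
(117 + q)² = (117 - 17)² = 100² = 10000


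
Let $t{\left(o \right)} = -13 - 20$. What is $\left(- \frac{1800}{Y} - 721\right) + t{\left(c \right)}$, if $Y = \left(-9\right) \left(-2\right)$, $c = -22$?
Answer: $-854$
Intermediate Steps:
$t{\left(o \right)} = -33$
$Y = 18$
$\left(- \frac{1800}{Y} - 721\right) + t{\left(c \right)} = \left(- \frac{1800}{18} - 721\right) - 33 = \left(\left(-1800\right) \frac{1}{18} - 721\right) - 33 = \left(-100 - 721\right) - 33 = -821 - 33 = -854$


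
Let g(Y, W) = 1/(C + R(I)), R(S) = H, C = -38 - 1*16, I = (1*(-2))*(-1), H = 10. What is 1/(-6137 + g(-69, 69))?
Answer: -44/270029 ≈ -0.00016295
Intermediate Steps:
I = 2 (I = -2*(-1) = 2)
C = -54 (C = -38 - 16 = -54)
R(S) = 10
g(Y, W) = -1/44 (g(Y, W) = 1/(-54 + 10) = 1/(-44) = -1/44)
1/(-6137 + g(-69, 69)) = 1/(-6137 - 1/44) = 1/(-270029/44) = -44/270029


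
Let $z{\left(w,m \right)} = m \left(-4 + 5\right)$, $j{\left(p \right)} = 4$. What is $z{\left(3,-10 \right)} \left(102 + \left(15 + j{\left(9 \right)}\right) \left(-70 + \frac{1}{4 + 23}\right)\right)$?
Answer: $\frac{331370}{27} \approx 12273.0$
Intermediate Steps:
$z{\left(w,m \right)} = m$ ($z{\left(w,m \right)} = m 1 = m$)
$z{\left(3,-10 \right)} \left(102 + \left(15 + j{\left(9 \right)}\right) \left(-70 + \frac{1}{4 + 23}\right)\right) = - 10 \left(102 + \left(15 + 4\right) \left(-70 + \frac{1}{4 + 23}\right)\right) = - 10 \left(102 + 19 \left(-70 + \frac{1}{27}\right)\right) = - 10 \left(102 + 19 \left(- \frac{1889}{27}\right)\right) = - 10 \left(102 - \frac{35891}{27}\right) = \left(-10\right) \left(- \frac{33137}{27}\right) = \frac{331370}{27}$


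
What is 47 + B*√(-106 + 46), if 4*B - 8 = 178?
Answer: 47 + 93*I*√15 ≈ 47.0 + 360.19*I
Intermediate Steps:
B = 93/2 (B = 2 + (¼)*178 = 2 + 89/2 = 93/2 ≈ 46.500)
47 + B*√(-106 + 46) = 47 + 93*√(-106 + 46)/2 = 47 + 93*√(-60)/2 = 47 + 93*(2*I*√15)/2 = 47 + 93*I*√15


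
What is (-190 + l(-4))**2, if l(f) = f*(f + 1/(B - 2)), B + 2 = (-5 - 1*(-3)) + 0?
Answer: 270400/9 ≈ 30044.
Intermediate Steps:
B = -4 (B = -2 + ((-5 - 1*(-3)) + 0) = -2 + ((-5 + 3) + 0) = -2 + (-2 + 0) = -2 - 2 = -4)
l(f) = f*(-1/6 + f) (l(f) = f*(f + 1/(-4 - 2)) = f*(f + 1/(-6)) = f*(f - 1/6) = f*(-1/6 + f))
(-190 + l(-4))**2 = (-190 - 4*(-1/6 - 4))**2 = (-190 - 4*(-25/6))**2 = (-190 + 50/3)**2 = (-520/3)**2 = 270400/9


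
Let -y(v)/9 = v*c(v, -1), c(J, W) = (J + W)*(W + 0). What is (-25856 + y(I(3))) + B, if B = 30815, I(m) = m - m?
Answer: 4959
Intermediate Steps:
I(m) = 0
c(J, W) = W*(J + W) (c(J, W) = (J + W)*W = W*(J + W))
y(v) = -9*v*(1 - v) (y(v) = -9*v*(-(v - 1)) = -9*v*(-(-1 + v)) = -9*v*(1 - v))
(-25856 + y(I(3))) + B = (-25856 + 9*0*(-1 + 0)) + 30815 = (-25856 + 9*0*(-1)) + 30815 = (-25856 + 0) + 30815 = -25856 + 30815 = 4959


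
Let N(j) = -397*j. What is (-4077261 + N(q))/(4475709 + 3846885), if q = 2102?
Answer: -4911755/8322594 ≈ -0.59017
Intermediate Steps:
(-4077261 + N(q))/(4475709 + 3846885) = (-4077261 - 397*2102)/(4475709 + 3846885) = (-4077261 - 834494)/8322594 = -4911755*1/8322594 = -4911755/8322594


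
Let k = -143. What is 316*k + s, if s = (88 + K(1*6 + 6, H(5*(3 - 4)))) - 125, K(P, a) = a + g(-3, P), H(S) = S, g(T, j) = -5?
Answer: -45235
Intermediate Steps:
K(P, a) = -5 + a (K(P, a) = a - 5 = -5 + a)
s = -47 (s = (88 + (-5 + 5*(3 - 4))) - 125 = (88 + (-5 + 5*(-1))) - 125 = (88 + (-5 - 5)) - 125 = (88 - 10) - 125 = 78 - 125 = -47)
316*k + s = 316*(-143) - 47 = -45188 - 47 = -45235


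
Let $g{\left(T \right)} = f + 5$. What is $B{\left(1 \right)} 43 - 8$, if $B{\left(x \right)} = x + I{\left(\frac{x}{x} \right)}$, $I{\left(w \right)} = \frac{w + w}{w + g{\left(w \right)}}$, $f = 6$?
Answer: $\frac{253}{6} \approx 42.167$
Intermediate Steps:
$g{\left(T \right)} = 11$ ($g{\left(T \right)} = 6 + 5 = 11$)
$I{\left(w \right)} = \frac{2 w}{11 + w}$ ($I{\left(w \right)} = \frac{w + w}{w + 11} = \frac{2 w}{11 + w}$)
$B{\left(x \right)} = \frac{1}{6} + x$ ($B{\left(x \right)} = x + \frac{2 \frac{x}{x}}{11 + \frac{x}{x}} = x + 2 \cdot 1 \frac{1}{11 + 1} = x + 2 \cdot 1 \cdot \frac{1}{12} = x + \frac{1}{6} = \frac{1}{6} + x$)
$B{\left(1 \right)} 43 - 8 = \left(\frac{1}{6} + 1\right) 43 - 8 = \frac{7}{6} \cdot 43 - 8 = \frac{301}{6} - 8 = \frac{253}{6}$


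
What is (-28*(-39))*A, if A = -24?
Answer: -26208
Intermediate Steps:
(-28*(-39))*A = -28*(-39)*(-24) = 1092*(-24) = -26208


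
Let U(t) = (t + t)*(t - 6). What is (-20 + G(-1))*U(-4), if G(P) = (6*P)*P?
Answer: -1120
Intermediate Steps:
G(P) = 6*P²
U(t) = 2*t*(-6 + t) (U(t) = (2*t)*(-6 + t) = 2*t*(-6 + t))
(-20 + G(-1))*U(-4) = (-20 + 6*(-1)²)*(2*(-4)*(-6 - 4)) = (-20 + 6*1)*(2*(-4)*(-10)) = (-20 + 6)*80 = -14*80 = -1120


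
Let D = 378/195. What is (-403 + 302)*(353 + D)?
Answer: -2330171/65 ≈ -35849.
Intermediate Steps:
D = 126/65 (D = 378*(1/195) = 126/65 ≈ 1.9385)
(-403 + 302)*(353 + D) = (-403 + 302)*(353 + 126/65) = -101*23071/65 = -2330171/65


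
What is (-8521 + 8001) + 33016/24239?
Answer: -12571264/24239 ≈ -518.64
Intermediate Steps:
(-8521 + 8001) + 33016/24239 = -520 + 33016*(1/24239) = -520 + 33016/24239 = -12571264/24239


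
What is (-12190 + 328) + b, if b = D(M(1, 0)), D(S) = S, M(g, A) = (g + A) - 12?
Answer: -11873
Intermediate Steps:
M(g, A) = -12 + A + g (M(g, A) = (A + g) - 12 = -12 + A + g)
b = -11 (b = -12 + 0 + 1 = -11)
(-12190 + 328) + b = (-12190 + 328) - 11 = -11862 - 11 = -11873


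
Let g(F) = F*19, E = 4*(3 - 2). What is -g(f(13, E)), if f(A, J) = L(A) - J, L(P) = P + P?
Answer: -418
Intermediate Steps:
L(P) = 2*P
E = 4 (E = 4*1 = 4)
f(A, J) = -J + 2*A (f(A, J) = 2*A - J = -J + 2*A)
g(F) = 19*F
-g(f(13, E)) = -19*(-1*4 + 2*13) = -19*(-4 + 26) = -19*22 = -1*418 = -418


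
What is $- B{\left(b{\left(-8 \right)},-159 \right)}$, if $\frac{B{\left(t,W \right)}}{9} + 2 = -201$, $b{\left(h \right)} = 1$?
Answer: $1827$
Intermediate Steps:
$B{\left(t,W \right)} = -1827$ ($B{\left(t,W \right)} = -18 + 9 \left(-201\right) = -18 - 1809 = -1827$)
$- B{\left(b{\left(-8 \right)},-159 \right)} = \left(-1\right) \left(-1827\right) = 1827$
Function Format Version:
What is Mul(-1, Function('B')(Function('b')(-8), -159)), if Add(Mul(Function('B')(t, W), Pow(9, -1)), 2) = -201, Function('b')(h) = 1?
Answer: 1827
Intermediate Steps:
Function('B')(t, W) = -1827 (Function('B')(t, W) = Add(-18, Mul(9, -201)) = Add(-18, -1809) = -1827)
Mul(-1, Function('B')(Function('b')(-8), -159)) = Mul(-1, -1827) = 1827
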